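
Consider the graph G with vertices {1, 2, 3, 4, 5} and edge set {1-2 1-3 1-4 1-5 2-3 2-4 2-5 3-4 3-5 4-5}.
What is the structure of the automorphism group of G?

S_5

Every vertex has degree 4, so G is the complete graph K_5. Every bijection on the vertex set is an automorphism of K_5; hence Aut(K_5) ≅ S_5, order 120.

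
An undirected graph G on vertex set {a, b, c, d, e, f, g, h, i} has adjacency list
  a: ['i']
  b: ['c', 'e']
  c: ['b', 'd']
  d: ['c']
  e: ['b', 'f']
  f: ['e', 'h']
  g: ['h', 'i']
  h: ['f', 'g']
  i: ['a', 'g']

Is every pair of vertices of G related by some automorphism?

Automorphisms preserve degree, but G has vertices of degree 1 and vertices of degree 2; no automorphism maps one to the other, so G is not vertex-transitive.

No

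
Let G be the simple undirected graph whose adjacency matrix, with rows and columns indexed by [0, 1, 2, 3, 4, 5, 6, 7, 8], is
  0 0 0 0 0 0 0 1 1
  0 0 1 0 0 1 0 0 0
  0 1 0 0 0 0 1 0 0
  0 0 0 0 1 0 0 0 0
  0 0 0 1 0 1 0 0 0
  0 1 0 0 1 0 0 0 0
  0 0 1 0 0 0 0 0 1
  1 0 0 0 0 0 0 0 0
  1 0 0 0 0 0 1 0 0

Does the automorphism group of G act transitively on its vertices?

No

Automorphisms preserve degree, but G has vertices of degree 1 and vertices of degree 2; no automorphism maps one to the other, so G is not vertex-transitive.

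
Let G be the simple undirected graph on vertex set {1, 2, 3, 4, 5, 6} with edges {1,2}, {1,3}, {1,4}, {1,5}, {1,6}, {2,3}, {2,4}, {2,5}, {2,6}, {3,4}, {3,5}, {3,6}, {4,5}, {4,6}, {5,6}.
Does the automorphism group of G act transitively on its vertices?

All 6 vertices are pairwise adjacent: G = K_6. Any permutation of the 6 vertices preserves K_6, so Aut(K_6) = S_6 of order 6! = 720. Under this action every vertex can be carried to every other, so G is vertex-transitive.

Yes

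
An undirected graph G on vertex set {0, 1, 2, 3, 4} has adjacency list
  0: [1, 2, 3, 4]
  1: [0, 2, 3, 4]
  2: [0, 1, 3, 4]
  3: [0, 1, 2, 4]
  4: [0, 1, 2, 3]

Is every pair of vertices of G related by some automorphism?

Yes

Every vertex has degree 4, so G is the complete graph K_5. Every bijection on the vertex set is an automorphism of K_5; hence Aut(K_5) ≅ S_5, order 120. Under this action every vertex can be carried to every other, so G is vertex-transitive.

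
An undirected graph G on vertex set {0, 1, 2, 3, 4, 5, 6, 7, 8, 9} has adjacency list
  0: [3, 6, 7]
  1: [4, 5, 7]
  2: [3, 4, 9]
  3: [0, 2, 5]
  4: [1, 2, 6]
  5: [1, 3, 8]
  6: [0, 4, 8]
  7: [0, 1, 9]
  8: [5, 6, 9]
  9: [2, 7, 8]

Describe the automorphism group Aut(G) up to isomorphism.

S_5

G is 3-regular on 10 vertices with no triangles and no 4-cycles (girth 5): this is the Petersen graph. It is a classical fact that the Petersen graph has automorphism group S_5 (order 120), arising from its description as the Kneser graph K(5,2).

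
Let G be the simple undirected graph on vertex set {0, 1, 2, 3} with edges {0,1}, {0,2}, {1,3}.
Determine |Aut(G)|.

The degree sequence is [2, 2, 1, 1]; the two degree-1 vertices 2 and 3 are the ends of a path, so G = P_4. The only nontrivial automorphism of a path is the end-to-end reflection, so Aut(G) ≅ Z_2.

2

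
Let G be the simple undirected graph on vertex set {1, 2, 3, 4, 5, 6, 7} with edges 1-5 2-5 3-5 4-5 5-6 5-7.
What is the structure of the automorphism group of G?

the symmetric group on 6 letters

Vertex 5 has degree 6 and every other vertex has degree 1, so G is the star K_{1,6} with centre 5. Any automorphism fixes the centre and permutes the 6 leaves freely, so Aut(G) ≅ S_6 of order 6! = 720.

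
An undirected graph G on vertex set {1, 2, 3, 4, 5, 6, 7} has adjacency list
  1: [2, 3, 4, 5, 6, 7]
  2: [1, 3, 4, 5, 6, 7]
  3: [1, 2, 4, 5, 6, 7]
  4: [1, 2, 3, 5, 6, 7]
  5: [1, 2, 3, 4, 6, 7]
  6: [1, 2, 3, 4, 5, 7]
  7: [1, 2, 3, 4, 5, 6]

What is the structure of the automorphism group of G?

the symmetric group on 7 letters

Every vertex has degree 6, so G is the complete graph K_7. Every bijection on the vertex set is an automorphism of K_7; hence Aut(K_7) ≅ S_7, order 5040.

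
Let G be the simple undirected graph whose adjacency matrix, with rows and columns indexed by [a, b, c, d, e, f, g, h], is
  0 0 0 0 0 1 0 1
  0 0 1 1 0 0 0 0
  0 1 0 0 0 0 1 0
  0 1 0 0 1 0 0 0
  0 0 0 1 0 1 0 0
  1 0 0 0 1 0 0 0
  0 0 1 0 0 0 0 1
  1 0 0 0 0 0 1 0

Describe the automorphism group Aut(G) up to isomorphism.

D_8

G is 2-regular and connected on 8 vertices, i.e. the cycle C_8. The automorphisms of the 8-cycle are exactly the symmetries of a regular 8-gon: the dihedral group D_8, |D_8| = 16.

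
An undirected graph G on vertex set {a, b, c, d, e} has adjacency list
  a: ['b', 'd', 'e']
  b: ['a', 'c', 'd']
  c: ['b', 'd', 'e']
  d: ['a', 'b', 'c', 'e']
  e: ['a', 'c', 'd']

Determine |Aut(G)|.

8

Vertex d is the unique vertex of degree 4; the remaining 4 vertices each have degree 3 and induce a cycle, so G is the wheel on 5 vertices with hub d. With the hub fixed, the remaining symmetry is that of the rim cycle C_4, giving the dihedral group D_4.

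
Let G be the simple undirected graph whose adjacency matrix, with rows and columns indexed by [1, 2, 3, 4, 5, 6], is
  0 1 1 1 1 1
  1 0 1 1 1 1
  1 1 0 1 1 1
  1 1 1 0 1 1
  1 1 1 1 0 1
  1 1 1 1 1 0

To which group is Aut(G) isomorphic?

the symmetric group on 6 letters

All 6 vertices are pairwise adjacent: G = K_6. Every bijection on the vertex set is an automorphism of K_6; hence Aut(K_6) ≅ S_6, order 720.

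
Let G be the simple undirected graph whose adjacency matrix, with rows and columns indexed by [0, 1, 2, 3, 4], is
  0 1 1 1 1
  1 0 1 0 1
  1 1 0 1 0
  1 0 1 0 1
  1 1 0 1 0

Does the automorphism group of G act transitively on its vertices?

No

Vertex 0 is the only vertex of degree 4, so every automorphism fixes it; G is not vertex-transitive.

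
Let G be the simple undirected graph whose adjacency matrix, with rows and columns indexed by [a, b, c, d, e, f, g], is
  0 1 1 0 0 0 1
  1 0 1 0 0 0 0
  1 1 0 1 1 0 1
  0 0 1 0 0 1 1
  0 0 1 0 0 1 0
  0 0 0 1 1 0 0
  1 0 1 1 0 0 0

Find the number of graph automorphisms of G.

1

The degree sequence is [3, 2, 5, 3, 2, 2, 3]. Checking the degree-preserving permutations of the vertex set shows that none except the identity preserves every edge, so Aut(G) is trivial.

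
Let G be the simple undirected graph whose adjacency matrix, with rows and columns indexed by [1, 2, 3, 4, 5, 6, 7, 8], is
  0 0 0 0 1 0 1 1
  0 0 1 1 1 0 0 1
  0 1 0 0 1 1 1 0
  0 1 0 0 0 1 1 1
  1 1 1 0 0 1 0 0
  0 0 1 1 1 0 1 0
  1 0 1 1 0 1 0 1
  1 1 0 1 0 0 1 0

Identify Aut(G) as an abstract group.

the trivial group

The degree sequence is [3, 4, 4, 4, 4, 4, 5, 4]. Checking the degree-preserving permutations of the vertex set shows that none except the identity preserves every edge, so Aut(G) is trivial.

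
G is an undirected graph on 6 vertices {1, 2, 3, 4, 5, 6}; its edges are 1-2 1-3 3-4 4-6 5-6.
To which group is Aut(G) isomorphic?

the cyclic group of order 2

The degree sequence is [2, 1, 2, 2, 1, 2]; the two degree-1 vertices 2 and 5 are the ends of a path, so G = P_6. A path has exactly one nontrivial symmetry — reversal — giving Aut(G) of order 2.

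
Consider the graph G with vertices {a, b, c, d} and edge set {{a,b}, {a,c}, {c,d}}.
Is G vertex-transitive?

Automorphisms preserve degree, but G has vertices of degree 1 and vertices of degree 2; no automorphism maps one to the other, so G is not vertex-transitive.

No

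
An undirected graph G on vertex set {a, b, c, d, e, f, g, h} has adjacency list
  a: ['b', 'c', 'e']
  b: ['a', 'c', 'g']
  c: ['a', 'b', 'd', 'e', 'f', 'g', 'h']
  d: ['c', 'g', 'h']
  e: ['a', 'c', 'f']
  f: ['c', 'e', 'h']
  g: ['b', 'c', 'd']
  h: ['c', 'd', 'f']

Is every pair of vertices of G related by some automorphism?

Vertex c is the only vertex of degree 7, so every automorphism fixes it; G is not vertex-transitive.

No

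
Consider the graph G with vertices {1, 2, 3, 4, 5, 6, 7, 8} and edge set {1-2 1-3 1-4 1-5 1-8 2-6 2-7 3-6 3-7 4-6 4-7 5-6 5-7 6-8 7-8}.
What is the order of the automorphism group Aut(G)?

720

The vertices split by degree into {1, 6, 7} (degree 5) and {2, 3, 4, 5, 8} (degree 3); every edge runs between the two parts, so G is the complete bipartite graph K_{3,5}. The parts have unequal sizes, so no automorphism swaps them; each part is permuted independently, giving S_3 × S_5 of order 3!·5! = 720.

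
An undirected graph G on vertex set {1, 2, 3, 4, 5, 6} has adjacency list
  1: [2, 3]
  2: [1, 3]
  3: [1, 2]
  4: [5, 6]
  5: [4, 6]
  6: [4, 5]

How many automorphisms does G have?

72

G has two connected components, {1, 2, 3} and {4, 5, 6}; each is 2-regular, so G = C_3 ⊔ C_3. Aut of a disjoint union of two copies of C_3 is the wreath product D_3 ≀ Z_2, of order 2·6² = 72.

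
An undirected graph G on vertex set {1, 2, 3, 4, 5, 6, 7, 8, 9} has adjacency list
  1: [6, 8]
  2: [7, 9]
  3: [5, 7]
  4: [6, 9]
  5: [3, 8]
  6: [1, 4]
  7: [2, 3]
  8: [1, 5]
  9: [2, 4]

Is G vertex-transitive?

Yes

Every vertex has degree 2 and the graph is connected, so G is the 9-cycle C_9. C_9 has 9 rotations and 9 reflections, so Aut(C_9) ≅ D_9 of order 18. Under this action every vertex can be carried to every other, so G is vertex-transitive.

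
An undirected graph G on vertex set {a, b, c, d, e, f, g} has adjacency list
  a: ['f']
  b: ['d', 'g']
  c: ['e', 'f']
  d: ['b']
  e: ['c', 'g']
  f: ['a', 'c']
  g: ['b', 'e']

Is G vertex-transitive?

No

Automorphisms preserve degree, but G has vertices of degree 1 and vertices of degree 2; no automorphism maps one to the other, so G is not vertex-transitive.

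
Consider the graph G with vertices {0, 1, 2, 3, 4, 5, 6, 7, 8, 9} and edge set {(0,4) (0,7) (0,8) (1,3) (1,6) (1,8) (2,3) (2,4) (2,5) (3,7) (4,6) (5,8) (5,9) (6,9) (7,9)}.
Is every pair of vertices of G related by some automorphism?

Yes

G is 3-regular on 10 vertices with no triangles and no 4-cycles (girth 5): this is the Petersen graph. Viewing the Petersen graph as the Kneser graph K(5,2) — vertices are 2-subsets of {1,…,5}, edges join disjoint pairs — its automorphisms are exactly the permutations of the 5-element set, so Aut ≅ S_5 of order 120. Under this action every vertex can be carried to every other, so G is vertex-transitive.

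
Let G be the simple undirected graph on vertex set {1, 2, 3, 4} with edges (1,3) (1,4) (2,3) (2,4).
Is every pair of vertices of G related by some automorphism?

G is 2-regular and bipartite on 2^2 = 4 vertices with girth 4; it is the hypercube graph Q_2. Aut(Q_2) consists of the signed permutations of the 2 coordinate axes: 2! permutations times 2^2 sign flips, so |Aut| = 2^2·2! = 8. Under this action every vertex can be carried to every other, so G is vertex-transitive.

Yes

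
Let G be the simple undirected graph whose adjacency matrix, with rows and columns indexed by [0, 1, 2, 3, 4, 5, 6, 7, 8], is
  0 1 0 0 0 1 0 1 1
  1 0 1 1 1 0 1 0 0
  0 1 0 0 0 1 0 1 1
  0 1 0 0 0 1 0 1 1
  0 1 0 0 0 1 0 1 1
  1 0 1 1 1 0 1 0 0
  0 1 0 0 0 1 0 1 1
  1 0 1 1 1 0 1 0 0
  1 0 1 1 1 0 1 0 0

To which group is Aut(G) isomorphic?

S_5 × S_4

The vertices split by degree into {1, 5, 7, 8} (degree 5) and {0, 2, 3, 4, 6} (degree 4); every edge runs between the two parts, so G is the complete bipartite graph K_{4,5}. Automorphisms preserve the bipartition setwise (since the parts differ in size) and act as S_5 × S_4 within it; |Aut| = 2880.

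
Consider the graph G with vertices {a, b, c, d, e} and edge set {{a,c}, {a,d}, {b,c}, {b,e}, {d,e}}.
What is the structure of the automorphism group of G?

D_5

G is 2-regular and connected on 5 vertices, i.e. the cycle C_5. C_5 has 5 rotations and 5 reflections, so Aut(C_5) ≅ D_5 of order 10.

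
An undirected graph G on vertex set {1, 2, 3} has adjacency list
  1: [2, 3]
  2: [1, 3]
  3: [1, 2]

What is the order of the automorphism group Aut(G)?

6

All 3 vertices are pairwise adjacent: G = K_3. Every bijection on the vertex set is an automorphism of K_3; hence Aut(K_3) ≅ S_3, order 6.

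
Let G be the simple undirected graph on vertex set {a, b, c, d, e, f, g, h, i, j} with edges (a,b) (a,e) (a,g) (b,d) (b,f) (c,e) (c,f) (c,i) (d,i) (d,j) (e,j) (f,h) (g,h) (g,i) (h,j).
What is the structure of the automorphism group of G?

the symmetric group S_5

G is 3-regular on 10 vertices with no triangles and no 4-cycles (girth 5): this is the Petersen graph. It is a classical fact that the Petersen graph has automorphism group S_5 (order 120), arising from its description as the Kneser graph K(5,2).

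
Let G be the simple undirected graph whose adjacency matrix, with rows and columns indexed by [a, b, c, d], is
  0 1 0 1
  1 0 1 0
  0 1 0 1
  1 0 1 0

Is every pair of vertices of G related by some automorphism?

G is 2-regular and connected on 4 vertices, i.e. the cycle C_4. The automorphisms of the 4-cycle are exactly the symmetries of a regular 4-gon: the dihedral group D_4, |D_4| = 8. This group acts transitively on the 4 vertices.

Yes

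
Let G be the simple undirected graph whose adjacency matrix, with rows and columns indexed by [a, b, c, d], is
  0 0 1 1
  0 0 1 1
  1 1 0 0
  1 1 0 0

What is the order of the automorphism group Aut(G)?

G is 2-regular and bipartite on 2^2 = 4 vertices with girth 4; it is the hypercube graph Q_2. Aut(Q_2) consists of the signed permutations of the 2 coordinate axes: 2! permutations times 2^2 sign flips, so |Aut| = 2^2·2! = 8.

8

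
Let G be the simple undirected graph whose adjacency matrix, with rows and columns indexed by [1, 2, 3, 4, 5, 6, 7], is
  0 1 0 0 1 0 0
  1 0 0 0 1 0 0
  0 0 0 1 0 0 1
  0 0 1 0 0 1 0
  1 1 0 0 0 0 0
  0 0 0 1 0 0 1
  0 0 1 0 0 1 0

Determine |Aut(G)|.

G has two connected components, {3, 4, 6, 7} and {1, 2, 5}; each is 2-regular, so G = C_4 ⊔ C_3. No automorphism exchanges components of different sizes, hence Aut(G) is the direct product D_4 × D_3, order 48.

48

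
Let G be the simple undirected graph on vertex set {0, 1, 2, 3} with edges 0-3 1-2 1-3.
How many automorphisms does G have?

2

The degree sequence is [1, 2, 1, 2]; the two degree-1 vertices 0 and 2 are the ends of a path, so G = P_4. The only nontrivial automorphism of a path is the end-to-end reflection, so Aut(G) ≅ Z_2.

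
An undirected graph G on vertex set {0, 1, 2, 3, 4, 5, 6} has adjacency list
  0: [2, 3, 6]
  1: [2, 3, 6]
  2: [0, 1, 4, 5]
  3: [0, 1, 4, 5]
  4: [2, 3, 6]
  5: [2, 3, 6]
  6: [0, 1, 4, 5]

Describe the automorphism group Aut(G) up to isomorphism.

S_4 × S_3

The vertices split by degree into {2, 3, 6} (degree 4) and {0, 1, 4, 5} (degree 3); every edge runs between the two parts, so G is the complete bipartite graph K_{3,4}. Automorphisms preserve the bipartition setwise (since the parts differ in size) and act as S_4 × S_3 within it; |Aut| = 144.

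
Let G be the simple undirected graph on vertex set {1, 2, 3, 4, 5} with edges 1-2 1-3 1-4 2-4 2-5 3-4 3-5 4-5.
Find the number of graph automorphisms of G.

8

Vertex 4 is the unique vertex of degree 4; the remaining 4 vertices each have degree 3 and induce a cycle, so G is the wheel on 5 vertices with hub 4. With the hub fixed, the remaining symmetry is that of the rim cycle C_4, giving the dihedral group D_4.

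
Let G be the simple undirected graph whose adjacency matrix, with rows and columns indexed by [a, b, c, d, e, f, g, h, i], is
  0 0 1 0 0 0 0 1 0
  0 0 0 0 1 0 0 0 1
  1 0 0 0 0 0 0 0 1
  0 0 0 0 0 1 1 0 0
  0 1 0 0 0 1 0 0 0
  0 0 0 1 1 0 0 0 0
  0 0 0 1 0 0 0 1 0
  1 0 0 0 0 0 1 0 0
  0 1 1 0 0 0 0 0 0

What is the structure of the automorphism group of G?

G is 2-regular and connected on 9 vertices, i.e. the cycle C_9. The automorphisms of the 9-cycle are exactly the symmetries of a regular 9-gon: the dihedral group D_9, |D_9| = 18.

D_9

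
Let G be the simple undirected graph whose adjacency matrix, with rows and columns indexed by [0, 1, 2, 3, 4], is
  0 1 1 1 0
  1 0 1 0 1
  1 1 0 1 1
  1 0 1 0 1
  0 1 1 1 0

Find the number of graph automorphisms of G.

8

Vertex 2 is the unique vertex of degree 4; the remaining 4 vertices each have degree 3 and induce a cycle, so G is the wheel on 5 vertices with hub 2. Every automorphism fixes the hub and acts on the rim 4-cycle, so Aut(G) ≅ Aut(C_4) = D_4 of order 8.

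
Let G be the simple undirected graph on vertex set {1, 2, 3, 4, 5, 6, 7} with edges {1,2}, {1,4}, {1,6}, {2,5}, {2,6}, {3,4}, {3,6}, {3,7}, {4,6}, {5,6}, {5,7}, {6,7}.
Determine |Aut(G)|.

Vertex 6 is the unique vertex of degree 6; the remaining 6 vertices each have degree 3 and induce a cycle, so G is the wheel on 7 vertices with hub 6. Every automorphism fixes the hub and acts on the rim 6-cycle, so Aut(G) ≅ Aut(C_6) = D_6 of order 12.

12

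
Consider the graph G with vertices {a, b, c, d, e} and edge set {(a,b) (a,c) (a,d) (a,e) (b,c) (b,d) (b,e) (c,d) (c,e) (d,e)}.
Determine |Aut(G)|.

120

All 5 vertices are pairwise adjacent: G = K_5. Every bijection on the vertex set is an automorphism of K_5; hence Aut(K_5) ≅ S_5, order 120.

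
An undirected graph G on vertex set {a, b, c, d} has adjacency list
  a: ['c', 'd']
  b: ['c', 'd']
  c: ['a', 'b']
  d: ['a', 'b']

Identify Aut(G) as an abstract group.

D_4

G is 2-regular and connected on 4 vertices, i.e. the cycle C_4. C_4 has 4 rotations and 4 reflections, so Aut(C_4) ≅ D_4 of order 8.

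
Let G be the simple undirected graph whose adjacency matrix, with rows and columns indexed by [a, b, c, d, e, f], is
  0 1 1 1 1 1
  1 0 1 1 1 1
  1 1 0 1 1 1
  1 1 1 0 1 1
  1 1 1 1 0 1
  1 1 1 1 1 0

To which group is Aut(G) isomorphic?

Every vertex has degree 5, so G is the complete graph K_6. Any permutation of the 6 vertices preserves K_6, so Aut(K_6) = S_6 of order 6! = 720.

the symmetric group on 6 letters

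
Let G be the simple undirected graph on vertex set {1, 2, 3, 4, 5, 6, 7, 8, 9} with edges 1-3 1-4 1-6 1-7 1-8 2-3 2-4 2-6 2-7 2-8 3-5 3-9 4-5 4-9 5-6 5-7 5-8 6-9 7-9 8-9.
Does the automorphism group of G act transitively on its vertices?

No

Automorphisms preserve degree, but G has vertices of degree 4 and vertices of degree 5; no automorphism maps one to the other, so G is not vertex-transitive.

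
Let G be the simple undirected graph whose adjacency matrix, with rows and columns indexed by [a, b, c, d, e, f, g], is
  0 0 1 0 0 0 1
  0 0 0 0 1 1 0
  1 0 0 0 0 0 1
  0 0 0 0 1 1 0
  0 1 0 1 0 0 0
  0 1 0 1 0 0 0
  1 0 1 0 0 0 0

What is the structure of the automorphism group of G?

G has two connected components, {b, d, e, f} and {a, c, g}; each is 2-regular, so G = C_4 ⊔ C_3. No automorphism exchanges components of different sizes, hence Aut(G) is the direct product D_4 × D_3, order 48.

D_4 × D_3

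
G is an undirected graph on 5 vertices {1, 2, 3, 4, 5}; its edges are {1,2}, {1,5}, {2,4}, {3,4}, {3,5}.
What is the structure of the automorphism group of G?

the dihedral group of order 10

Every vertex has degree 2 and the graph is connected, so G is the 5-cycle C_5. The automorphisms of the 5-cycle are exactly the symmetries of a regular 5-gon: the dihedral group D_5, |D_5| = 10.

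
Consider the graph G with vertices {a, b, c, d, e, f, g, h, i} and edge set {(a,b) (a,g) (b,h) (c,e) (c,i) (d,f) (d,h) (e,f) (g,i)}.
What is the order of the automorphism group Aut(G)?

18

Every vertex has degree 2 and the graph is connected, so G is the 9-cycle C_9. The automorphisms of the 9-cycle are exactly the symmetries of a regular 9-gon: the dihedral group D_9, |D_9| = 18.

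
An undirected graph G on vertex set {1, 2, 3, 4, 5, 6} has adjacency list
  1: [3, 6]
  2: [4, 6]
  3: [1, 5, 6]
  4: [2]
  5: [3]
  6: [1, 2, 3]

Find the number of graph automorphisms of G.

Degrees alone do not determine every vertex (e.g. 1 and 2 both have degree 2), but their neighbour-degree multisets differ: N(1) has degrees [3, 3] while N(2) has degrees [1, 3]. Repeating this refinement separates all vertices, so the only automorphism is the identity.

1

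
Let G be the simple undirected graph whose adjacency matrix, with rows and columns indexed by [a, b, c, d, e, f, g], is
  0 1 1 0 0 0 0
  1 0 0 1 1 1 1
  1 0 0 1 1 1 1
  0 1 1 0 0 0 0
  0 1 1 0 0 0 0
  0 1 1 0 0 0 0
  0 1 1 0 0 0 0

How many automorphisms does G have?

The vertices split by degree into {b, c} (degree 5) and {a, d, e, f, g} (degree 2); every edge runs between the two parts, so G is the complete bipartite graph K_{2,5}. The parts have unequal sizes, so no automorphism swaps them; each part is permuted independently, giving S_5 × S_2 of order 5!·2! = 240.

240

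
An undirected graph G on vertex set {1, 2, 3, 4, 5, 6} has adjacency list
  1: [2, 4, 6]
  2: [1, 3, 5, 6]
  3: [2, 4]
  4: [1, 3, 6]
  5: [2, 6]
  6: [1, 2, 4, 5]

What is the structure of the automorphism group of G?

the trivial group

Degrees alone do not determine every vertex (e.g. 1 and 4 both have degree 3), but their neighbour-degree multisets differ: N(1) has degrees [3, 4, 4] while N(4) has degrees [2, 3, 4]. Repeating this refinement separates all vertices, so the only automorphism is the identity.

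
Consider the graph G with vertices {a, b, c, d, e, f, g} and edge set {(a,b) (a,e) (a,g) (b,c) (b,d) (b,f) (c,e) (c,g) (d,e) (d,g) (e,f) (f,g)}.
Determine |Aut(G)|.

The vertices split by degree into {b, e, g} (degree 4) and {a, c, d, f} (degree 3); every edge runs between the two parts, so G is the complete bipartite graph K_{3,4}. The parts have unequal sizes, so no automorphism swaps them; each part is permuted independently, giving S_3 × S_4 of order 3!·4! = 144.

144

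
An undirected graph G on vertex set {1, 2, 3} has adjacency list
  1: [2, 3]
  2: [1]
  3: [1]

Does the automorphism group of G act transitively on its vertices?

No

Vertex 1 is the only vertex of degree 2, so every automorphism fixes it; G is not vertex-transitive.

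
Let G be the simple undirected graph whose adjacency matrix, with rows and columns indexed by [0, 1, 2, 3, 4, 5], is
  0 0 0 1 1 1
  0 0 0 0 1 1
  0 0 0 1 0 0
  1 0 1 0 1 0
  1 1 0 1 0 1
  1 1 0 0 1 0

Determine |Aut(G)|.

1

Degrees alone do not determine every vertex (e.g. 0 and 3 both have degree 3), but their neighbour-degree multisets differ: N(0) has degrees [3, 3, 4] while N(3) has degrees [1, 3, 4]. Repeating this refinement separates all vertices, so the only automorphism is the identity.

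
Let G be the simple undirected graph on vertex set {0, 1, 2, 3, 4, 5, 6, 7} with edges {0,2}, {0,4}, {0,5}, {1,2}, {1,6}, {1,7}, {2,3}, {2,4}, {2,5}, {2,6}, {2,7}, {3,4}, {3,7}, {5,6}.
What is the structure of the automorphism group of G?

Vertex 2 is the unique vertex of degree 7; the remaining 7 vertices each have degree 3 and induce a cycle, so G is the wheel on 8 vertices with hub 2. Every automorphism fixes the hub and acts on the rim 7-cycle, so Aut(G) ≅ Aut(C_7) = D_7 of order 14.

the dihedral group of order 14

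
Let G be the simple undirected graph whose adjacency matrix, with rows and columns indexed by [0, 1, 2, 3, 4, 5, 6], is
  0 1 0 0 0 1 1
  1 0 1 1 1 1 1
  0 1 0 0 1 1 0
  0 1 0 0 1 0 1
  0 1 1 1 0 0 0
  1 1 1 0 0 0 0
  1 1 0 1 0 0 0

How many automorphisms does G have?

12

Vertex 1 is the unique vertex of degree 6; the remaining 6 vertices each have degree 3 and induce a cycle, so G is the wheel on 7 vertices with hub 1. With the hub fixed, the remaining symmetry is that of the rim cycle C_6, giving the dihedral group D_6.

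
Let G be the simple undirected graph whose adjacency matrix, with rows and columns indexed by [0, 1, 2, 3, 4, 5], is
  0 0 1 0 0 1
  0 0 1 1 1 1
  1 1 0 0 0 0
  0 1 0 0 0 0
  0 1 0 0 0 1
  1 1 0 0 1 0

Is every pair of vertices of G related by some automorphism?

No

Vertex 1 is the only vertex of degree 4, so every automorphism fixes it; G is not vertex-transitive.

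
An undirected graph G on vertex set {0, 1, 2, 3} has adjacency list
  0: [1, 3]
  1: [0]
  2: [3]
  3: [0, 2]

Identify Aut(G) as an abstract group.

Z_2

The degree sequence is [2, 1, 1, 2]; the two degree-1 vertices 1 and 2 are the ends of a path, so G = P_4. A path has exactly one nontrivial symmetry — reversal — giving Aut(G) of order 2.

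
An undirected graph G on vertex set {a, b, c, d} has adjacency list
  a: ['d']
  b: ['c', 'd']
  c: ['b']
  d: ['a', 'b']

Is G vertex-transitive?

Automorphisms preserve degree, but G has vertices of degree 1 and vertices of degree 2; no automorphism maps one to the other, so G is not vertex-transitive.

No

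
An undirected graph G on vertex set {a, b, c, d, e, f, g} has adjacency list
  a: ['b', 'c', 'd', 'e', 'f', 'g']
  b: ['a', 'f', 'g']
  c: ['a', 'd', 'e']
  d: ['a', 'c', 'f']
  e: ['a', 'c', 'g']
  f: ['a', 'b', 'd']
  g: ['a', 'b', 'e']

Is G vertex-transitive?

Vertex a is the only vertex of degree 6, so every automorphism fixes it; G is not vertex-transitive.

No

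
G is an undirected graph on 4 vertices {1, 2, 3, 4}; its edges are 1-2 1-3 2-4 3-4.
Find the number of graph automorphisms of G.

G is 2-regular and bipartite on 2^2 = 4 vertices with girth 4; it is the hypercube graph Q_2. Aut(Q_2) consists of the signed permutations of the 2 coordinate axes: 2! permutations times 2^2 sign flips, so |Aut| = 2^2·2! = 8.

8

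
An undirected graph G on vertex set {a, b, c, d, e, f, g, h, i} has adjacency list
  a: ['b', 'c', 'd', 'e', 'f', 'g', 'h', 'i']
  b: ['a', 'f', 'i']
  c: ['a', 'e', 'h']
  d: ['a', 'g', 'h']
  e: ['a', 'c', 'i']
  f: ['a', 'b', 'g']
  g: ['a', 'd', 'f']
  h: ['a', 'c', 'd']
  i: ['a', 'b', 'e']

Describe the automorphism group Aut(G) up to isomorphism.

D_8

Vertex a is the unique vertex of degree 8; the remaining 8 vertices each have degree 3 and induce a cycle, so G is the wheel on 9 vertices with hub a. With the hub fixed, the remaining symmetry is that of the rim cycle C_8, giving the dihedral group D_8.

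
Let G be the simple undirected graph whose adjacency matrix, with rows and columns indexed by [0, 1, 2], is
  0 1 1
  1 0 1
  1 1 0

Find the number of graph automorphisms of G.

Every vertex has degree 2, so G is the complete graph K_3. Any permutation of the 3 vertices preserves K_3, so Aut(K_3) = S_3 of order 3! = 6.

6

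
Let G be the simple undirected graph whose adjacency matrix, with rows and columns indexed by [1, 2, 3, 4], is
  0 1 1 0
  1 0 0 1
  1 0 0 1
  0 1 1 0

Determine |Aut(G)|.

Every vertex has degree 2 and the graph is connected, so G is the 4-cycle C_4. The automorphisms of the 4-cycle are exactly the symmetries of a regular 4-gon: the dihedral group D_4, |D_4| = 8.

8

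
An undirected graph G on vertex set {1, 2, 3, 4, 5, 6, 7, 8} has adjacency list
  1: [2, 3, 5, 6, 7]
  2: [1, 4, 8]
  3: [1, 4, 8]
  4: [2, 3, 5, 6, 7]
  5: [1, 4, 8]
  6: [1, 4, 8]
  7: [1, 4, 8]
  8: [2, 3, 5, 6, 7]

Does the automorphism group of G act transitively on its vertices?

No

Automorphisms preserve degree, but G has vertices of degree 3 and vertices of degree 5; no automorphism maps one to the other, so G is not vertex-transitive.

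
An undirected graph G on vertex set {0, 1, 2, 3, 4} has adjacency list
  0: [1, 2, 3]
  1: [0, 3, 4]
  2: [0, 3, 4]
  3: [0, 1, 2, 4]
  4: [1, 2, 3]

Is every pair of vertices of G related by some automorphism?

No

Vertex 3 is the only vertex of degree 4, so every automorphism fixes it; G is not vertex-transitive.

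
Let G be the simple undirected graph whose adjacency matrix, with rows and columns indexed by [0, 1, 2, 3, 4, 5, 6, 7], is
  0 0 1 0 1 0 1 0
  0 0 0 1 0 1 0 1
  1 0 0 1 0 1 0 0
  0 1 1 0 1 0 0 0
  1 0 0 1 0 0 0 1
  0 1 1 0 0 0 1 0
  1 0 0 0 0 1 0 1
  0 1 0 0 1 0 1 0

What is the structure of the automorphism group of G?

G is 3-regular and bipartite on 2^3 = 8 vertices with girth 4; it is the hypercube graph Q_3. Aut(Q_3) consists of the signed permutations of the 3 coordinate axes: 3! permutations times 2^3 sign flips, so |Aut| = 2^3·3! = 48.

Z_2^3 ⋊ S_3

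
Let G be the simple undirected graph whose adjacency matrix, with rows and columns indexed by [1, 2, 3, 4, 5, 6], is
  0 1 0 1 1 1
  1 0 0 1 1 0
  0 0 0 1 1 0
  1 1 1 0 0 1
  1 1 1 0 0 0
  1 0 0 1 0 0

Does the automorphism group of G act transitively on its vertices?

No

Automorphisms preserve degree, but G has vertices of degree 2 and vertices of degree 4; no automorphism maps one to the other, so G is not vertex-transitive.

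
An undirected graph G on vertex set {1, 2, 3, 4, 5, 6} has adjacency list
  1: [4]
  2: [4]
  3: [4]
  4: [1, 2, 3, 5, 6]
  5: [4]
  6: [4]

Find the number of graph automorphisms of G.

Vertex 4 has degree 5 and every other vertex has degree 1, so G is the star K_{1,5} with centre 4. The 5 leaves are pairwise interchangeable while the centre is fixed, giving Aut(G) = S_5.

120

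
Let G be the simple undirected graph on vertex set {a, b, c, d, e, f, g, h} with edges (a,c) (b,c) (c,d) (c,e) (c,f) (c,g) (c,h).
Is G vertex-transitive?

No

Vertex c is the only vertex of degree 7, so every automorphism fixes it; G is not vertex-transitive.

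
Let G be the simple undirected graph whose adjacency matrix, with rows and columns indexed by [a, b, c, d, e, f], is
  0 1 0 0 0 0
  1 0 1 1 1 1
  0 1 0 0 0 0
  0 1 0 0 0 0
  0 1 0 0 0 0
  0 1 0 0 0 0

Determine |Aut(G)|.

120

Vertex b has degree 5 and every other vertex has degree 1, so G is the star K_{1,5} with centre b. The 5 leaves are pairwise interchangeable while the centre is fixed, giving Aut(G) = S_5.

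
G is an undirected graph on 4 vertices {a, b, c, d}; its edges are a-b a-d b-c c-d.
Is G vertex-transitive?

Yes

G is 2-regular and connected on 4 vertices, i.e. the cycle C_4. C_4 has 4 rotations and 4 reflections, so Aut(C_4) ≅ D_4 of order 8. Under this action every vertex can be carried to every other, so G is vertex-transitive.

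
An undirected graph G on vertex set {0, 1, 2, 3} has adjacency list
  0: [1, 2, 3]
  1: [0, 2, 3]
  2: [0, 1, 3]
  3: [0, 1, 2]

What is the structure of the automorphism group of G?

All 4 vertices are pairwise adjacent: G = K_4. Every bijection on the vertex set is an automorphism of K_4; hence Aut(K_4) ≅ S_4, order 24.

S_4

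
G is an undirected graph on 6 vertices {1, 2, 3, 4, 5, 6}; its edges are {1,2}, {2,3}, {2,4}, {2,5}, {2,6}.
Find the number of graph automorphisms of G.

120

Vertex 2 has degree 5 and every other vertex has degree 1, so G is the star K_{1,5} with centre 2. Any automorphism fixes the centre and permutes the 5 leaves freely, so Aut(G) ≅ S_5 of order 5! = 120.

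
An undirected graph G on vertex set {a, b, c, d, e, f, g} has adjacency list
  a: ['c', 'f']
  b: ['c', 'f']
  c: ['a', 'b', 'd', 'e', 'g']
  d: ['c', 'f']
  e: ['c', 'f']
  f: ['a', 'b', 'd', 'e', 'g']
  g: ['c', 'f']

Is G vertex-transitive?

No

Automorphisms preserve degree, but G has vertices of degree 2 and vertices of degree 5; no automorphism maps one to the other, so G is not vertex-transitive.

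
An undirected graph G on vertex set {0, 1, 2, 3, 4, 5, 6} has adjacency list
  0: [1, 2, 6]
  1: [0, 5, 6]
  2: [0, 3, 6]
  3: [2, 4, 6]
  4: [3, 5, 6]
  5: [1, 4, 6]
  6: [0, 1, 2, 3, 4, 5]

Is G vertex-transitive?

No

Vertex 6 is the only vertex of degree 6, so every automorphism fixes it; G is not vertex-transitive.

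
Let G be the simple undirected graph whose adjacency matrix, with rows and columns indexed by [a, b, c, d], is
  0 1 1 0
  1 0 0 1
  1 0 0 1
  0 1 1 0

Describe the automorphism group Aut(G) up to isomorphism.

D_4

G is 2-regular and bipartite on 2^2 = 4 vertices with girth 4; it is the hypercube graph Q_2. Aut(Q_2) consists of the signed permutations of the 2 coordinate axes: 2! permutations times 2^2 sign flips, so |Aut| = 2^2·2! = 8.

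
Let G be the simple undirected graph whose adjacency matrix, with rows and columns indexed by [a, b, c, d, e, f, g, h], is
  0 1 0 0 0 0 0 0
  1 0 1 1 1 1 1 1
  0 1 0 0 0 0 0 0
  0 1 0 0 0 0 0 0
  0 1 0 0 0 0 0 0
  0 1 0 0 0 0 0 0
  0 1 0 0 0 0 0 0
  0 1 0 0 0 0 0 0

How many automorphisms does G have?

5040

Vertex b has degree 7 and every other vertex has degree 1, so G is the star K_{1,7} with centre b. The 7 leaves are pairwise interchangeable while the centre is fixed, giving Aut(G) = S_7.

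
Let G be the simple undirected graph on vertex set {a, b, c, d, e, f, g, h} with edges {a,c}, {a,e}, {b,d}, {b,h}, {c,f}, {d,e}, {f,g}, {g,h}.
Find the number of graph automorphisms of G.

16

G is 2-regular and connected on 8 vertices, i.e. the cycle C_8. C_8 has 8 rotations and 8 reflections, so Aut(C_8) ≅ D_8 of order 16.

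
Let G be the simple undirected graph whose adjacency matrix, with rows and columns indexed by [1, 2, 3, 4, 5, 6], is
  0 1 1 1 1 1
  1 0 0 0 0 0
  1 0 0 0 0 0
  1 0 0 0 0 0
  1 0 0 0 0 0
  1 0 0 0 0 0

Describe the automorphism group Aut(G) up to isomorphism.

Vertex 1 has degree 5 and every other vertex has degree 1, so G is the star K_{1,5} with centre 1. The 5 leaves are pairwise interchangeable while the centre is fixed, giving Aut(G) = S_5.

S_5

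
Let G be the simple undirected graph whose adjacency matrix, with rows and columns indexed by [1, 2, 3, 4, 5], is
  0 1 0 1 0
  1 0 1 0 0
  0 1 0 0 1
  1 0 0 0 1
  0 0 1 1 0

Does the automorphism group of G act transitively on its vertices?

G is 2-regular and connected on 5 vertices, i.e. the cycle C_5. C_5 has 5 rotations and 5 reflections, so Aut(C_5) ≅ D_5 of order 10. This group acts transitively on the 5 vertices.

Yes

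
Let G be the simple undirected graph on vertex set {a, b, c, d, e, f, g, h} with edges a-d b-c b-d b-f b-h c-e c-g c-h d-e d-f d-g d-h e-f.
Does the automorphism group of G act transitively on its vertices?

Vertex a is the only vertex of degree 1, so every automorphism fixes it; G is not vertex-transitive.

No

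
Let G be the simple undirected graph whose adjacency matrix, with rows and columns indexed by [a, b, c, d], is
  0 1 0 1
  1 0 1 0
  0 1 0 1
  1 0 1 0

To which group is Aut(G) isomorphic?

S_2 ≀ Z_2

G is 2-regular and bipartite with parts {b, d} and {a, c} (each part is independent and every cross-pair is an edge), so G = K_{2,2}. Each part can be permuted independently (S_2 × S_2) and the two equal-size parts can also be swapped, giving (S_2 × S_2) ⋊ Z_2 of order 2·(2!)² = 8.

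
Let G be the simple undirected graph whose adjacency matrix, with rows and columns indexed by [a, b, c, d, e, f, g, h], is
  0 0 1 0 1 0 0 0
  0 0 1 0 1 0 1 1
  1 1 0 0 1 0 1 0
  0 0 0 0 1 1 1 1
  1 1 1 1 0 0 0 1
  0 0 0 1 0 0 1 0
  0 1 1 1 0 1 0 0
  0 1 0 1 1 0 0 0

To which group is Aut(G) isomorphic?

the trivial group

Degrees alone do not determine every vertex (e.g. a and f both have degree 2), but their neighbour-degree multisets differ: N(a) has degrees [4, 5] while N(f) has degrees [4, 4]. Repeating this refinement separates all vertices, so the only automorphism is the identity.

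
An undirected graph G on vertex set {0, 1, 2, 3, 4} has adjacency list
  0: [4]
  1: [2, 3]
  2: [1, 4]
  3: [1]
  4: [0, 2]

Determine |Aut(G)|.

The degree sequence is [1, 2, 2, 1, 2]; the two degree-1 vertices 0 and 3 are the ends of a path, so G = P_5. The only nontrivial automorphism of a path is the end-to-end reflection, so Aut(G) ≅ Z_2.

2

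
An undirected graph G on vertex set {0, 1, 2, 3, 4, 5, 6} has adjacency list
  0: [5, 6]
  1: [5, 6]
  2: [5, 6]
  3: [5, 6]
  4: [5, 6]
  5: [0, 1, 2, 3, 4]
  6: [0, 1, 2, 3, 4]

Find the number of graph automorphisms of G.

240

The vertices split by degree into {5, 6} (degree 5) and {0, 1, 2, 3, 4} (degree 2); every edge runs between the two parts, so G is the complete bipartite graph K_{2,5}. Automorphisms preserve the bipartition setwise (since the parts differ in size) and act as S_5 × S_2 within it; |Aut| = 240.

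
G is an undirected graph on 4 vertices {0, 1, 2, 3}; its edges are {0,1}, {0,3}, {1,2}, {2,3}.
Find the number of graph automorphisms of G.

8

G is 2-regular and bipartite on 2^2 = 4 vertices with girth 4; it is the hypercube graph Q_2. The symmetry group of the 2-cube is the hyperoctahedral group B_2 = Z_2 ≀ S_2, of order 2^2·2! = 8.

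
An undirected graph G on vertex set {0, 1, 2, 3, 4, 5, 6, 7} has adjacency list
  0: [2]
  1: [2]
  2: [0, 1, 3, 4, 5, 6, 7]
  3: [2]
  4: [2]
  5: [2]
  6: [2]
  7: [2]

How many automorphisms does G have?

Vertex 2 has degree 7 and every other vertex has degree 1, so G is the star K_{1,7} with centre 2. The 7 leaves are pairwise interchangeable while the centre is fixed, giving Aut(G) = S_7.

5040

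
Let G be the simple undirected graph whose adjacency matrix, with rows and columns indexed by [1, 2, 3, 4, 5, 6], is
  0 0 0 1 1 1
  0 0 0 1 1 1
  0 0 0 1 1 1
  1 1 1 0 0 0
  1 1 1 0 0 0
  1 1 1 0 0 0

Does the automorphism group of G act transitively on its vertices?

G is 3-regular and bipartite with parts {1, 2, 3} and {4, 5, 6} (each part is independent and every cross-pair is an edge), so G = K_{3,3}. Each part can be permuted independently (S_3 × S_3) and the two equal-size parts can also be swapped, giving (S_3 × S_3) ⋊ Z_2 of order 2·(3!)² = 72. This group acts transitively on the 6 vertices.

Yes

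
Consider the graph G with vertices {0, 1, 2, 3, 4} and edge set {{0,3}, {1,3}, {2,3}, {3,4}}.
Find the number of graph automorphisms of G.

Vertex 3 has degree 4 and every other vertex has degree 1, so G is the star K_{1,4} with centre 3. Any automorphism fixes the centre and permutes the 4 leaves freely, so Aut(G) ≅ S_4 of order 4! = 24.

24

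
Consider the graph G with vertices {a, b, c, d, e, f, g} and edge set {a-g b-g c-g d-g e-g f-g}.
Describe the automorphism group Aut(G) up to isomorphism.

Vertex g has degree 6 and every other vertex has degree 1, so G is the star K_{1,6} with centre g. Any automorphism fixes the centre and permutes the 6 leaves freely, so Aut(G) ≅ S_6 of order 6! = 720.

the symmetric group on 6 letters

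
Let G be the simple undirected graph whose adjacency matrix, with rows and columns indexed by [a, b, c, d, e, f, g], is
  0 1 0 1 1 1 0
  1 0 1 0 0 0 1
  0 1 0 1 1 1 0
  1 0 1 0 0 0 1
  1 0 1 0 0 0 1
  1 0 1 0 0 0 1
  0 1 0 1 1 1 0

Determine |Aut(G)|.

144

The vertices split by degree into {a, c, g} (degree 4) and {b, d, e, f} (degree 3); every edge runs between the two parts, so G is the complete bipartite graph K_{3,4}. The parts have unequal sizes, so no automorphism swaps them; each part is permuted independently, giving S_3 × S_4 of order 3!·4! = 144.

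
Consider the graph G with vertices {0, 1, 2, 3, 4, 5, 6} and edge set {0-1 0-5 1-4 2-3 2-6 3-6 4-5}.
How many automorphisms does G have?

G has two connected components, {0, 1, 4, 5} and {2, 3, 6}; each is 2-regular, so G = C_4 ⊔ C_3. No automorphism exchanges components of different sizes, hence Aut(G) is the direct product D_3 × D_4, order 48.

48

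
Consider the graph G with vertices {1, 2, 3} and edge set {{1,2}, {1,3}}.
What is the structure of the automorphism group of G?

Z_2

The degree sequence is [2, 1, 1]; the two degree-1 vertices 2 and 3 are the ends of a path, so G = P_3. The only nontrivial automorphism of a path is the end-to-end reflection, so Aut(G) ≅ Z_2.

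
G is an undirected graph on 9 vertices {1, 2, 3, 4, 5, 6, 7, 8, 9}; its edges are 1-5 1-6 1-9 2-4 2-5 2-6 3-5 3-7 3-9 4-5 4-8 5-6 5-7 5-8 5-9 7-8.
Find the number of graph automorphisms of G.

Vertex 5 is the unique vertex of degree 8; the remaining 8 vertices each have degree 3 and induce a cycle, so G is the wheel on 9 vertices with hub 5. With the hub fixed, the remaining symmetry is that of the rim cycle C_8, giving the dihedral group D_8.

16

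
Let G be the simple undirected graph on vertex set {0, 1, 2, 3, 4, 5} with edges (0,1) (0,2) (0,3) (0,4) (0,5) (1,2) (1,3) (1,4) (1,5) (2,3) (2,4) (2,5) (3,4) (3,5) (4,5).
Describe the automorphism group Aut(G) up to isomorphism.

All 6 vertices are pairwise adjacent: G = K_6. Any permutation of the 6 vertices preserves K_6, so Aut(K_6) = S_6 of order 6! = 720.

the symmetric group on 6 letters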